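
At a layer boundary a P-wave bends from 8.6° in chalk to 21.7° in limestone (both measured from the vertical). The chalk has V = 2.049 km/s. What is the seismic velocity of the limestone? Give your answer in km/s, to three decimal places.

5.066 km/s

Snell's law: sin 8.6°/V₁ = sin 21.7°/V₂.
V₂ = V₁·sin 21.7°/sin 8.6° = 2.049 × 2.4726 = 5.066 km/s.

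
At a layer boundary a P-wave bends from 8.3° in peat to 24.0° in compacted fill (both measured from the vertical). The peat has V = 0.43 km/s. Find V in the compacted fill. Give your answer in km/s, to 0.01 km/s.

Snell's law: sin 8.3°/V₁ = sin 24.0°/V₂.
V₂ = V₁·sin 24.0°/sin 8.3° = 0.43 × 2.8176 = 1.21 km/s.

1.21 km/s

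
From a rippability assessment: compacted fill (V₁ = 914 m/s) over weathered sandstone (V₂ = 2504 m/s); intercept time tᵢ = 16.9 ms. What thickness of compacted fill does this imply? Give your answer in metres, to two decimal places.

θ_c = arcsin(914/2504) = 21.41°; cos θ_c = 0.9310.
tᵢ = 2h cos θ_c/V₁ ⇒ h = tᵢ·V₁/(2 cos θ_c) = 0.0169·914/(2·0.9310) = 8.30 m.

8.30 m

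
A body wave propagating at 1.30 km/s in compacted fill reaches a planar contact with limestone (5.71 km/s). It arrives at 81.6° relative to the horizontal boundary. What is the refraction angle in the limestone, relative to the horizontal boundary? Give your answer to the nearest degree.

50°

Convert to the normal: θ₁ = 90° − 81.6° = 8.4°.
sin θ₁/V₁ = sin θ₂/V₂ ⇒ sin θ₂ = 5.71·sin 8.4°/1.30 = 5.71·0.1461/1.30 = 0.6416.
θ₂ = arcsin 0.6416 = 39.91° from the normal.
From the interface: 90° − 39.91° = 50.09°.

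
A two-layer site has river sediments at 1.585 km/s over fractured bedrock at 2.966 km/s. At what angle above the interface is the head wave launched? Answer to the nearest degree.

58°

At critical incidence the refracted ray runs along the interface (θ₂ = 90°), so sin θ_c = V₁/V₂.
θ_c = arcsin(1.585/2.966) = arcsin 0.5344 = 32.30°.
Measured from the interface: 90° − 32.30° = 57.70°.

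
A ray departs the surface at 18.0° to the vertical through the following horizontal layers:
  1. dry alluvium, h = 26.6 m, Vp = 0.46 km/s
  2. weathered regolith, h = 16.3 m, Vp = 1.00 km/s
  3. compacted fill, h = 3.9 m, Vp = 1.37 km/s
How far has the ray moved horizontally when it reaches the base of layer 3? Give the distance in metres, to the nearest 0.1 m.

Ray parameter p = sin 18.0° / 0.46 km/s = 6.7178e-01 s/km.
Layer 1: θ = 18.00°; offset = 26.6·tan 18.00° = 8.643 m.
Layer 2: sin θ = p·1.00 = 0.6718 → θ = 42.20°; offset = 16.3·tan 42.20° = 14.782 m.
Layer 3: sin θ = p·1.37 = 0.9203 → θ = 66.97°; offset = 3.9·tan 66.97° = 9.177 m.
Summing the layer offsets gives 32.602 m.

32.6 m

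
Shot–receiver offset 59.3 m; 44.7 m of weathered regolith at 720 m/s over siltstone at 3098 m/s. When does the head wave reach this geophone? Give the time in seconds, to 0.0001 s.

0.1399 s

θ_c = arcsin(V₁/V₂) = arcsin(720/3098) = 13.44°, cos θ_c = 0.9726.
Intercept time tᵢ = 2h cos θ_c / V₁ = 2·44.7·0.9726/720 = 0.12077 s.
t = x/V₂ + tᵢ = 59.3/3098 + 0.12077 = 0.13991 s.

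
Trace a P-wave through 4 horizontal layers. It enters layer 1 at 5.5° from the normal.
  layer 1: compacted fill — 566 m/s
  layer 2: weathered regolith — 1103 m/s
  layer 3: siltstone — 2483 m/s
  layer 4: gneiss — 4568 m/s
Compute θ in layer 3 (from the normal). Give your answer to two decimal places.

Ray parameter p = sin 5.5° / 566 = 1.6934e-04 s/m.
sin θ_3 = p·V_3 = 1.6934e-04 × 2483 = 0.4205.
θ_3 = arcsin 0.4205 = 24.86°.

24.86°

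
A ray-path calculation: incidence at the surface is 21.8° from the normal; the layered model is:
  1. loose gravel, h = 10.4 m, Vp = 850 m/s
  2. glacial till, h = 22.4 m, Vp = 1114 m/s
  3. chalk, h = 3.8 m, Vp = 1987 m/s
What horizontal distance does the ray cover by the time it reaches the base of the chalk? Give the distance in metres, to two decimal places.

23.29 m

p = sin θ₁/V₁ = sin 21.8°/850 = 4.3690e-04 s/m is conserved through the stack.
Layer 1: θ = 21.80°; offset = 10.4·tan 21.80° = 4.1597 m.
Layer 2: sin θ = p·1114 = 0.4867 → θ = 29.12°; offset = 22.4·tan 29.12° = 12.4803 m.
Layer 3: sin θ = p·1987 = 0.8681 → θ = 60.24°; offset = 3.8·tan 60.24° = 6.6464 m.
Σ offsets = 23.2864 m.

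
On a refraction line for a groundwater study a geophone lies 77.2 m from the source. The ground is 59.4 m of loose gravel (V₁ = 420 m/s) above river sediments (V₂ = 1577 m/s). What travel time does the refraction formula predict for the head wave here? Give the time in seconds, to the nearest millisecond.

0.322 s

t = x/V₂ + 2h·√(V₂²−V₁²)/(V₁V₂).
√(V₂²−V₁²) = √(1577²−420²) = 1520.0 m/s; delay term = 2·59.4·1520.0/(420·1577) = 0.27264 s.
t = 77.2/1577 + 0.27264 = 0.32159 s.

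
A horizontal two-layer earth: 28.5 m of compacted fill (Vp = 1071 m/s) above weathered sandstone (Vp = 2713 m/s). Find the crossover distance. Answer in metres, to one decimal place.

86.5 m

θ_c = arcsin(1071/2713) = 23.25°, so cos θ_c = 0.9188 and tᵢ = 2h cos θ_c/V₁ = 0.0489 s.
At crossover x/V₁ = x/V₂ + tᵢ ⇒ x = tᵢ/(1/V₁ − 1/V₂) = 0.04890/(9.3371e-04 − 3.6860e-04) = 86.53 m.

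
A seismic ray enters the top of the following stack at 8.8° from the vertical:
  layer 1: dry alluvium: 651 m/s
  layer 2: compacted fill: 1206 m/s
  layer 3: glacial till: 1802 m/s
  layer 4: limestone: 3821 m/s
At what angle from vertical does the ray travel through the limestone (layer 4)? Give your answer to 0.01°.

Snell's law across each interface conserves sin θ / V, so sin θ_4 = V_4·sin θ₁/V₁.
sin θ_4 = 3821 × sin 8.8° / 651 = 0.8979.
θ_4 = arcsin 0.8979 = 63.89°.

63.89°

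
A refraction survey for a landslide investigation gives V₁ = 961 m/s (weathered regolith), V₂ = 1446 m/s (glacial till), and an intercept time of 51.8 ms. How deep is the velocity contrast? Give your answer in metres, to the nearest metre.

θ_c = arcsin(961/1446) = 41.65°; cos θ_c = 0.7472.
tᵢ = 2h cos θ_c/V₁ ⇒ h = tᵢ·V₁/(2 cos θ_c) = 0.0518·961/(2·0.7472) = 33.31 m.

33 m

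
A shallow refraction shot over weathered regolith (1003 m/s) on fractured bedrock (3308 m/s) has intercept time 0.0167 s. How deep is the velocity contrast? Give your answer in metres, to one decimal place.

θ_c = arcsin(1003/3308) = 17.65°; cos θ_c = 0.9529.
tᵢ = 2h cos θ_c/V₁ ⇒ h = tᵢ·V₁/(2 cos θ_c) = 0.0167·1003/(2·0.9529) = 8.79 m.

8.8 m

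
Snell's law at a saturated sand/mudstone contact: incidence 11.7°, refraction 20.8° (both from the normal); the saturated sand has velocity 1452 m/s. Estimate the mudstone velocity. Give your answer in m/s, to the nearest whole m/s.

2543 m/s

sin 11.7° = 0.2028; sin 20.8° = 0.3551.
V₂ = V₁·(sin θ₂/sin θ₁) = 1452·(0.3551/0.2028) = 2542.64 m/s.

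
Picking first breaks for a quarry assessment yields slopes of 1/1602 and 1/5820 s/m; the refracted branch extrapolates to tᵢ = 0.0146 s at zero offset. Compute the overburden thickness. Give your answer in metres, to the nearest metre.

θ_c = arcsin(1602/5820) = 15.98°; cos θ_c = 0.9614.
tᵢ = 2h cos θ_c/V₁ ⇒ h = tᵢ·V₁/(2 cos θ_c) = 0.0146·1602/(2·0.9614) = 12.16 m.

12 m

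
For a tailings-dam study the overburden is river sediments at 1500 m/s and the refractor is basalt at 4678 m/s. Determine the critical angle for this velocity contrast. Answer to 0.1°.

18.7°

Critical incidence: sin θ_c = V₁/V₂ = 1500/4678 = 0.3206.
θ_c = arcsin 0.3206 = 18.70°.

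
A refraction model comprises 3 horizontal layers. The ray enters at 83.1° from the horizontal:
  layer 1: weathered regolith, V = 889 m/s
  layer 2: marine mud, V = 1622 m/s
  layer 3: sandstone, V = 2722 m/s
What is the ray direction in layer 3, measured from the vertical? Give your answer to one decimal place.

From the normal: θ₁ = 90° − 83.1° = 6.9°.
Ray parameter p = sin 6.9° / 889 = 1.3514e-04 s/m.
sin θ_3 = p·V_3 = 1.3514e-04 × 2722 = 0.3678.
θ_3 = 21.58° from the vertical.

21.6°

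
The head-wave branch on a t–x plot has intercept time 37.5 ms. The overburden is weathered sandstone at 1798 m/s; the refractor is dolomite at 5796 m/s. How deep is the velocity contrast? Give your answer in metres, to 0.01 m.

35.46 m

h = tᵢ·V₁·V₂ / (2·√(V₂²−V₁²)).
√(V₂²−V₁²) = √(5796² − 1798²) = 5510.1 m/s.
h = 0.0375 s × 1798 × 5796 / (2 × 5510.1) = 35.46 m.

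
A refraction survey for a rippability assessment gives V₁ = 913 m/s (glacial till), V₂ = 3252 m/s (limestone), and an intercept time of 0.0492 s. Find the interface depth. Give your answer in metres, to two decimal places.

θ_c = arcsin(913/3252) = 16.30°; cos θ_c = 0.9598.
tᵢ = 2h cos θ_c/V₁ ⇒ h = tᵢ·V₁/(2 cos θ_c) = 0.0492·913/(2·0.9598) = 23.40 m.

23.40 m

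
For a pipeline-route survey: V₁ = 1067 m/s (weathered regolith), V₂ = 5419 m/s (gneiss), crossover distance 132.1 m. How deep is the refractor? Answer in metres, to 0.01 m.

54.10 m

h = (x_cross/2)·√((V₂−V₁)/(V₂+V₁)).
(V₂−V₁)/(V₂+V₁) = (5419−1067)/(5419+1067) = 0.6710; √ = 0.8191.
h = (132.1/2)·0.8191 = 54.10 m.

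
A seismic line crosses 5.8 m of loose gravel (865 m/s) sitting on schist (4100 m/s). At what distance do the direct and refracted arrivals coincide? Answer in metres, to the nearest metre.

θ_c = arcsin(865/4100) = 12.18°, so cos θ_c = 0.9775 and tᵢ = 2h cos θ_c/V₁ = 0.0131 s.
At crossover x/V₁ = x/V₂ + tᵢ ⇒ x = tᵢ/(1/V₁ − 1/V₂) = 0.01311/(1.1561e-03 − 2.4390e-04) = 14.37 m.

14 m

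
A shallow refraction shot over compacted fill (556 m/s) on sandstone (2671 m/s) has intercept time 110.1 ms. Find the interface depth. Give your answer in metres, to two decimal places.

θ_c = arcsin(556/2671) = 12.01°; cos θ_c = 0.9781.
tᵢ = 2h cos θ_c/V₁ ⇒ h = tᵢ·V₁/(2 cos θ_c) = 0.1101·556/(2·0.9781) = 31.29 m.

31.29 m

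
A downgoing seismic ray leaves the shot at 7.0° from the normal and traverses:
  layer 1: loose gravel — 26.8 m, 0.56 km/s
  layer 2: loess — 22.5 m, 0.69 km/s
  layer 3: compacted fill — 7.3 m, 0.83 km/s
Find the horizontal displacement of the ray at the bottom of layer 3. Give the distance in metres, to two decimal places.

Apply Snell's law at each interface; in layer i the horizontal offset is hᵢ·tan θᵢ.
Layer 1: θ = 7.00°; offset = 26.8·tan 7.00° = 3.2906 m.
Layer 2: sin θ = 0.69·sin 7.0°/0.56 = 0.1502, θ = 8.64°; offset = 22.5·tan 8.64° = 3.4174 m.
Layer 3: sin θ = 0.83·sin 7.0°/0.56 = 0.1806, θ = 10.41°; offset = 7.3·tan 10.41° = 1.3406 m.
Σ offsets = 8.0486 m.

8.05 m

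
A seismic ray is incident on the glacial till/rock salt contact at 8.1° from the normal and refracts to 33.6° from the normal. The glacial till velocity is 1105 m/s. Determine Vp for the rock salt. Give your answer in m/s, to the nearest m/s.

4340 m/s

sin 8.1° = 0.1409; sin 33.6° = 0.5534.
V₂ = V₁·(sin θ₂/sin θ₁) = 1105·(0.5534/0.1409) = 4339.90 m/s.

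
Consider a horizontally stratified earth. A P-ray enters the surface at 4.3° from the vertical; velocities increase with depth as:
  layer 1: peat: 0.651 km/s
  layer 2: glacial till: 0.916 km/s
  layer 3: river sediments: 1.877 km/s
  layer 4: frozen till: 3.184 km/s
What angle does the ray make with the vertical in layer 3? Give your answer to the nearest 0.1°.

12.5°

Snell's law across each interface conserves sin θ / V, so sin θ_3 = V_3·sin θ₁/V₁.
sin θ_3 = 1.877 × sin 4.3° / 0.651 = 0.2162.
θ_3 = 12.48° from the vertical.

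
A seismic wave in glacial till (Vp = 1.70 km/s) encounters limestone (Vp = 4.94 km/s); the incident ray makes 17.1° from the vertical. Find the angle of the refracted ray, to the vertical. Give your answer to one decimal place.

58.7°

sin θ₁/V₁ = sin θ₂/V₂ ⇒ sin θ₂ = 4.94·sin 17.1°/1.70 = 4.94·0.2940/1.70 = 0.8544.
θ₂ = arcsin 0.8544 = 58.70° from the normal.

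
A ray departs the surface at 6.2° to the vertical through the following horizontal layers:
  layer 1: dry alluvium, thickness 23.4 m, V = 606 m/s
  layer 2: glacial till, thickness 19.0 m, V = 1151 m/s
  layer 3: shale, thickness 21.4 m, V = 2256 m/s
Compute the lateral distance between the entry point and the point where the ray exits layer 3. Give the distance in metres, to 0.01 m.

15.92 m

Apply Snell's law at each interface; in layer i the horizontal offset is hᵢ·tan θᵢ.
Layer 1: θ = 6.20°; offset = 23.4·tan 6.20° = 2.5421 m.
Layer 2: sin θ = 1151·sin 6.2°/606 = 0.2051, θ = 11.84°; offset = 19.0·tan 11.84° = 3.9821 m.
Layer 3: sin θ = 2256·sin 6.2°/606 = 0.4021, θ = 23.71°; offset = 21.4·tan 23.71° = 9.3970 m.
Σ offsets = 15.9211 m.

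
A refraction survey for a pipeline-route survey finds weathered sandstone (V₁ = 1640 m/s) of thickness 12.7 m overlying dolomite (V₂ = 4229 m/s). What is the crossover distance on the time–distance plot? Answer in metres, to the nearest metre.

θ_c = arcsin(1640/4229) = 22.82°, so cos θ_c = 0.9217 and tᵢ = 2h cos θ_c/V₁ = 0.0143 s.
At crossover x/V₁ = x/V₂ + tᵢ ⇒ x = tᵢ/(1/V₁ − 1/V₂) = 0.01428/(6.0976e-04 − 2.3646e-04) = 38.24 m.

38 m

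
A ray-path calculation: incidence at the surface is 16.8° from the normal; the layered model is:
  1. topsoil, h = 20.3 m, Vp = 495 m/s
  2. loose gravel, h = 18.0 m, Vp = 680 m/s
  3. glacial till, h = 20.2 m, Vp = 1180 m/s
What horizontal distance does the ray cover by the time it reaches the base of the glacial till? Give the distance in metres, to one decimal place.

Apply Snell's law at each interface; in layer i the horizontal offset is hᵢ·tan θᵢ.
Layer 1: θ = 16.80°; offset = 20.3·tan 16.80° = 6.129 m.
Layer 2: sin θ = 680·sin 16.8°/495 = 0.3971, θ = 23.39°; offset = 18.0·tan 23.39° = 7.787 m.
Layer 3: sin θ = 1180·sin 16.8°/495 = 0.6890, θ = 43.55°; offset = 20.2·tan 43.55° = 19.204 m.
Σ offsets = 33.120 m.

33.1 m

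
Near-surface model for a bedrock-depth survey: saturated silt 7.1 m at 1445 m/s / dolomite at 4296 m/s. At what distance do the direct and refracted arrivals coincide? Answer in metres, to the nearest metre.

θ_c = arcsin(1445/4296) = 19.66°, so cos θ_c = 0.9417 and tᵢ = 2h cos θ_c/V₁ = 0.0093 s.
At crossover x/V₁ = x/V₂ + tᵢ ⇒ x = tᵢ/(1/V₁ − 1/V₂) = 0.00925/(6.9204e-04 − 2.3277e-04) = 20.15 m.

20 m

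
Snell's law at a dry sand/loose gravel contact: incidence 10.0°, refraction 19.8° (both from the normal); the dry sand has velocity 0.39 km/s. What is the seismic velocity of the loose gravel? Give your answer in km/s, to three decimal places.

sin 10.0° = 0.1736; sin 19.8° = 0.3387.
V₂ = V₁·(sin θ₂/sin θ₁) = 0.39·(0.3387/0.1736) = 0.761 km/s.

0.761 km/s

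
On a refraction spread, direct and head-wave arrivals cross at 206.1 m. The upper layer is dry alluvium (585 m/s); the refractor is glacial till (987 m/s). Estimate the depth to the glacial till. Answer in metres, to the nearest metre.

52 m

x_cross = 2h·√((V₂+V₁)/(V₂−V₁)) → h = x_cross / (2·√((V₂+V₁)/(V₂−V₁))).
√((V₂+V₁)/(V₂−V₁)) = √((987+585)/(987−585)) = 1.9775.
h = 206.1 / (2·1.9775) = 52.11 m.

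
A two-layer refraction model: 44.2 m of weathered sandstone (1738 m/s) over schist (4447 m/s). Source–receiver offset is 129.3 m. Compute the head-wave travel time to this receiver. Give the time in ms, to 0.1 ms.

t = x/V₂ + 2h·√(V₂²−V₁²)/(V₁V₂).
√(V₂²−V₁²) = √(4447²−1738²) = 4093.3 m/s; delay term = 2·44.2·4093.3/(1738·4447) = 0.04682 s.
t = 129.3/4447 + 0.04682 = 0.07589 s.

75.9 ms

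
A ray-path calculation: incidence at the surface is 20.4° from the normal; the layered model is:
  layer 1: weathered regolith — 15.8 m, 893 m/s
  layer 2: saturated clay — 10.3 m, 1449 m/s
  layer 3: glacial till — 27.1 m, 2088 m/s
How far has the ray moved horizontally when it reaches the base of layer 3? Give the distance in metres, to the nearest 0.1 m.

p = sin θ₁/V₁ = sin 20.4°/893 = 3.9034e-04 s/m is conserved through the stack.
Layer 1: θ = 20.40°; offset = 15.8·tan 20.40° = 5.876 m.
Layer 2: sin θ = p·1449 = 0.5656 → θ = 34.44°; offset = 10.3·tan 34.44° = 7.064 m.
Layer 3: sin θ = p·2088 = 0.8150 → θ = 54.59°; offset = 27.1·tan 54.59° = 38.119 m.
Summing the layer offsets gives 51.059 m.

51.1 m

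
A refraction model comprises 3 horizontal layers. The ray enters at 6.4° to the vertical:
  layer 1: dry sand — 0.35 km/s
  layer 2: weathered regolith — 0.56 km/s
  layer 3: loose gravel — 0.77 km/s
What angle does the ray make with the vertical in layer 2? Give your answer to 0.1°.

10.3°

Ray parameter p = sin 6.4° / 0.35 = 3.1848e-01 s/km.
sin θ_2 = p·V_2 = 3.1848e-01 × 0.56 = 0.1784.
θ_2 = 10.27° from the vertical.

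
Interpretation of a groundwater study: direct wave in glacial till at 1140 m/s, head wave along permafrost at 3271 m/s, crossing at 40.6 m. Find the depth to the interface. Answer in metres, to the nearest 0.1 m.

x_cross = 2h·√((V₂+V₁)/(V₂−V₁)) → h = x_cross / (2·√((V₂+V₁)/(V₂−V₁))).
√((V₂+V₁)/(V₂−V₁)) = √((3271+1140)/(3271−1140)) = 1.4387.
h = 40.6 / (2·1.4387) = 14.11 m.

14.1 m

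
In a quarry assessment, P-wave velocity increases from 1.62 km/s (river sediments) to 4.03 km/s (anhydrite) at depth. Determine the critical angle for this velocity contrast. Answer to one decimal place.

At critical incidence the refracted ray runs along the interface (θ₂ = 90°), so sin θ_c = V₁/V₂.
θ_c = arcsin(1.62/4.03) = arcsin 0.4020 = 23.70°.

23.7°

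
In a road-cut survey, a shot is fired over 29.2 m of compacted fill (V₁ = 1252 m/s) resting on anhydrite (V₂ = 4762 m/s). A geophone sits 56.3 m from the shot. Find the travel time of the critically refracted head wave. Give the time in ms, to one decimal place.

t = x/V₂ + 2h·√(V₂²−V₁²)/(V₁V₂).
√(V₂²−V₁²) = √(4762²−1252²) = 4594.5 m/s; delay term = 2·29.2·4594.5/(1252·4762) = 0.04500 s.
t = 56.3/4762 + 0.04500 = 0.05683 s.

56.8 ms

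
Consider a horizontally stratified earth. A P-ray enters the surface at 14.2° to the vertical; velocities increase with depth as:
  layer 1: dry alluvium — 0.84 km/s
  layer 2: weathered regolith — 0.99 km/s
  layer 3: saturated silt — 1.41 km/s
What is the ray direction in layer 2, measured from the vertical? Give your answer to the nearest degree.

Ray parameter p = sin 14.2° / 0.84 = 2.9203e-01 s/km.
sin θ_2 = p·V_2 = 2.9203e-01 × 0.99 = 0.2891.
θ_2 = arcsin 0.2891 = 16.80°.

17°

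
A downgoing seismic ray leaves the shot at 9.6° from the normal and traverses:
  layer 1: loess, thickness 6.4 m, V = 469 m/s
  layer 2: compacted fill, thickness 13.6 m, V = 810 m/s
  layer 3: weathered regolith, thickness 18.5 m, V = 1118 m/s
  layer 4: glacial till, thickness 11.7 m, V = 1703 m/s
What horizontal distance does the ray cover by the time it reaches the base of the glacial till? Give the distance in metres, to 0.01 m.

22.09 m

Apply Snell's law at each interface; in layer i the horizontal offset is hᵢ·tan θᵢ.
Layer 1: θ = 9.60°; offset = 6.4·tan 9.60° = 1.0825 m.
Layer 2: sin θ = 810·sin 9.6°/469 = 0.2880, θ = 16.74°; offset = 13.6·tan 16.74° = 4.0904 m.
Layer 3: sin θ = 1118·sin 9.6°/469 = 0.3975, θ = 23.42°; offset = 18.5·tan 23.42° = 8.0151 m.
Layer 4: sin θ = 1703·sin 9.6°/469 = 0.6056, θ = 37.27°; offset = 11.7·tan 37.27° = 8.9030 m.
Summing the layer offsets gives 22.0911 m.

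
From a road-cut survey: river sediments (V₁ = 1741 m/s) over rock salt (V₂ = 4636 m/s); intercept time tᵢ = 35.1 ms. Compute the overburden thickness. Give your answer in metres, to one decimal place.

h = tᵢ·V₁·V₂ / (2·√(V₂²−V₁²)).
√(V₂²−V₁²) = √(4636² − 1741²) = 4296.7 m/s.
h = 0.0351 s × 1741 × 4636 / (2 × 4296.7) = 32.97 m.

33.0 m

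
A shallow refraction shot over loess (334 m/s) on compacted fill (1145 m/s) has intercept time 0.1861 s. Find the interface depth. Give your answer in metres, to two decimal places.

h = tᵢ·V₁·V₂ / (2·√(V₂²−V₁²)).
√(V₂²−V₁²) = √(1145² − 334²) = 1095.2 m/s.
h = 0.1861 s × 334 × 1145 / (2 × 1095.2) = 32.49 m.

32.49 m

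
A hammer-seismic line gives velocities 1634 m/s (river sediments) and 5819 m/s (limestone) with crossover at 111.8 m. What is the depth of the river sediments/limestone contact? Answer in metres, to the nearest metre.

x_cross = 2h·√((V₂+V₁)/(V₂−V₁)) → h = x_cross / (2·√((V₂+V₁)/(V₂−V₁))).
√((V₂+V₁)/(V₂−V₁)) = √((5819+1634)/(5819−1634)) = 1.3345.
h = 111.8 / (2·1.3345) = 41.89 m.

42 m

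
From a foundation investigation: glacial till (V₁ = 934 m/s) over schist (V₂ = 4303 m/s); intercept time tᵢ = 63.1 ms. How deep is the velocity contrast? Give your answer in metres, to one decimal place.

θ_c = arcsin(934/4303) = 12.54°; cos θ_c = 0.9762.
tᵢ = 2h cos θ_c/V₁ ⇒ h = tᵢ·V₁/(2 cos θ_c) = 0.0631·934/(2·0.9762) = 30.19 m.

30.2 m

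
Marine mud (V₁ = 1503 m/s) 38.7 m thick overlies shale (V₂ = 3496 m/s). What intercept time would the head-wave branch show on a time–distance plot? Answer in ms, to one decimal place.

θ_c = arcsin(V₁/V₂) = arcsin(1503/3496) = 25.46°; cos θ_c = 0.9029.
tᵢ = 2h·cos θ_c / V₁ = 2·38.7·0.9029 / 1503 = 0.04649 s.

46.5 ms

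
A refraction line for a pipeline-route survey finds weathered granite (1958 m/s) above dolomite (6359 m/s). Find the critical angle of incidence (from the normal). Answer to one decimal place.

17.9°

Critical incidence: sin θ_c = V₁/V₂ = 1958/6359 = 0.3079.
θ_c = arcsin 0.3079 = 17.93°.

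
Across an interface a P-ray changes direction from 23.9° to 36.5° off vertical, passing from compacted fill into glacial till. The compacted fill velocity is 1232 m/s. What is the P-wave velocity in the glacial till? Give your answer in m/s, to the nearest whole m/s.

Snell's law: sin 23.9°/V₁ = sin 36.5°/V₂.
V₂ = V₁·sin 36.5°/sin 23.9° = 1232 × 1.4682 = 1808.80 m/s.

1809 m/s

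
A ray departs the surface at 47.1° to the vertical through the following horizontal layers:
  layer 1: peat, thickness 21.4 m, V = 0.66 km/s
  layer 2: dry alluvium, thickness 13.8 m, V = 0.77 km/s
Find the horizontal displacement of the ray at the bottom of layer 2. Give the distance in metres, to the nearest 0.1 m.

45.7 m

p = sin θ₁/V₁ = sin 47.1°/0.66 = 1.1099e+00 s/km is conserved through the stack.
Layer 1: θ = 47.10°; offset = 21.4·tan 47.10° = 23.029 m.
Layer 2: sin θ = p·0.77 = 0.8546 → θ = 58.72°; offset = 13.8·tan 58.72° = 22.714 m.
Total horizontal offset = 45.743 m.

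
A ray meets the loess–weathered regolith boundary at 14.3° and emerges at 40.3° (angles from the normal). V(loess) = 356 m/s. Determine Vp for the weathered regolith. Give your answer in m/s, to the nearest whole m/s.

932 m/s

sin 14.3° = 0.2470; sin 40.3° = 0.6468.
V₂ = V₁·(sin θ₂/sin θ₁) = 356·(0.6468/0.2470) = 932.22 m/s.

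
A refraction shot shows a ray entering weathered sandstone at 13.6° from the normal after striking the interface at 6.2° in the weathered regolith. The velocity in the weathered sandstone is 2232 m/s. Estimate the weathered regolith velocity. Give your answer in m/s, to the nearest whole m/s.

1025 m/s

sin 6.2° = 0.1080; sin 13.6° = 0.2351.
V₁ = V₂·(sin θ₁/sin θ₂) = 2232·(0.1080/0.2351) = 1025.14 m/s.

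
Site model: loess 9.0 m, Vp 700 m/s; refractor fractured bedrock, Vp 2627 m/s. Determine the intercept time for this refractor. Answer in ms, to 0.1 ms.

tᵢ = 2h·√(V₂²−V₁²)/(V₁V₂).
√(V₂²−V₁²) = √(2627²−700²) = 2532.0 m/s.
tᵢ = 2·9.0·2532.0/(700·2627) = 0.02478 s.

24.8 ms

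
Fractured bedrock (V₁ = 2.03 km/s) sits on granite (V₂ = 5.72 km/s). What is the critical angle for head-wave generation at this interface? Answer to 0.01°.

At critical incidence the refracted ray runs along the interface (θ₂ = 90°), so sin θ_c = V₁/V₂.
θ_c = arcsin(2.03/5.72) = arcsin 0.3549 = 20.79°.

20.79°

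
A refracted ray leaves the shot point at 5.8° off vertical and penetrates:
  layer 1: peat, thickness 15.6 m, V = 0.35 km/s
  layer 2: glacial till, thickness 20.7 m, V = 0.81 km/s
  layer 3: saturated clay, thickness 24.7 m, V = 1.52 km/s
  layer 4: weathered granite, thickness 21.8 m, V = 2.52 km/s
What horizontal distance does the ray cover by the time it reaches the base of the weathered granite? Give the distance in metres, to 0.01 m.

41.75 m

Ray parameter p = sin 5.8° / 0.35 km/s = 2.8873e-01 s/km.
Layer 1: θ = 5.80°; offset = 15.6·tan 5.80° = 1.5846 m.
Layer 2: sin θ = p·0.81 = 0.2339 → θ = 13.53°; offset = 20.7·tan 13.53° = 4.9793 m.
Layer 3: sin θ = p·1.52 = 0.4389 → θ = 26.03°; offset = 24.7·tan 26.03° = 12.0641 m.
Layer 4: sin θ = p·2.52 = 0.7276 → θ = 46.69°; offset = 21.8·tan 46.69° = 23.1223 m.
Σ offsets = 41.7502 m.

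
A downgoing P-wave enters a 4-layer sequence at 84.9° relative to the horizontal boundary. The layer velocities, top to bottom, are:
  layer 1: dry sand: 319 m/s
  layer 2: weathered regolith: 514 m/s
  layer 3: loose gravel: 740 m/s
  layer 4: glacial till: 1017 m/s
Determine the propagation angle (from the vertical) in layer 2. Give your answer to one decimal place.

8.2°

From the normal: θ₁ = 90° − 84.9° = 5.1°.
Ray parameter p = sin 5.1° / 319 = 2.7867e-04 s/m.
sin θ_2 = p·V_2 = 2.7867e-04 × 514 = 0.1432.
θ_2 = arcsin 0.1432 = 8.24°.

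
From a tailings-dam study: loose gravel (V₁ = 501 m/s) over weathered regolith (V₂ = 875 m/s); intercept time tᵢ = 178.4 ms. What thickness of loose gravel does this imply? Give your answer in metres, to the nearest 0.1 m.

54.5 m

h = tᵢ·V₁·V₂ / (2·√(V₂²−V₁²)).
√(V₂²−V₁²) = √(875² − 501²) = 717.4 m/s.
h = 0.1784 s × 501 × 875 / (2 × 717.4) = 54.51 m.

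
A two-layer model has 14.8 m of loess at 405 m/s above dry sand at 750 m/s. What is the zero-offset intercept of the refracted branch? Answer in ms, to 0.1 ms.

θ_c = arcsin(V₁/V₂) = arcsin(405/750) = 32.68°; cos θ_c = 0.8417.
tᵢ = 2h·cos θ_c / V₁ = 2·14.8·0.8417 / 405 = 0.06151 s.

61.5 ms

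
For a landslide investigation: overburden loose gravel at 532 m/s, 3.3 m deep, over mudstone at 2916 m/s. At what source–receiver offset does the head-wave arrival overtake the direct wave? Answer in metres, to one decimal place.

7.9 m

θ_c = arcsin(532/2916) = 10.51°, so cos θ_c = 0.9832 and tᵢ = 2h cos θ_c/V₁ = 0.0122 s.
At crossover x/V₁ = x/V₂ + tᵢ ⇒ x = tᵢ/(1/V₁ − 1/V₂) = 0.01220/(1.8797e-03 − 3.4294e-04) = 7.94 m.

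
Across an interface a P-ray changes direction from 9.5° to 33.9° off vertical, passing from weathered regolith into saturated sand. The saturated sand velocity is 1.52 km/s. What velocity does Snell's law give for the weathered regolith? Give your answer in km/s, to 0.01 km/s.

sin 9.5° = 0.1650; sin 33.9° = 0.5577.
V₁ = V₂·(sin θ₁/sin θ₂) = 1.52·(0.1650/0.5577) = 0.45 km/s.

0.45 km/s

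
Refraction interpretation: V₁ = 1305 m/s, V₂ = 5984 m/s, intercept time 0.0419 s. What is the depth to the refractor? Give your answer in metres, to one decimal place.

h = tᵢ·V₁·V₂ / (2·√(V₂²−V₁²)).
√(V₂²−V₁²) = √(5984² − 1305²) = 5840.0 m/s.
h = 0.0419 s × 1305 × 5984 / (2 × 5840.0) = 28.01 m.

28.0 m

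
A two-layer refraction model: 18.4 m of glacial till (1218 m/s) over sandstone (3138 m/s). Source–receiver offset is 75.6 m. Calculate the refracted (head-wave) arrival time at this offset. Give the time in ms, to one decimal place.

θ_c = arcsin(V₁/V₂) = arcsin(1218/3138) = 22.84°, cos θ_c = 0.9216.
Intercept time tᵢ = 2h cos θ_c / V₁ = 2·18.4·0.9216/1218 = 0.02784 s.
t = x/V₂ + tᵢ = 75.6/3138 + 0.02784 = 0.05194 s.

51.9 ms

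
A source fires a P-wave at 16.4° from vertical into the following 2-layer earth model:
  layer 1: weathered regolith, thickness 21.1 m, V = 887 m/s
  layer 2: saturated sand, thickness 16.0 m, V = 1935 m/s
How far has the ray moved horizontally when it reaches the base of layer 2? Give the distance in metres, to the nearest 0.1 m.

18.7 m

p = sin θ₁/V₁ = sin 16.4°/887 = 3.1831e-04 s/m is conserved through the stack.
Layer 1: θ = 16.40°; offset = 21.1·tan 16.40° = 6.210 m.
Layer 2: sin θ = p·1935 = 0.6159 → θ = 38.02°; offset = 16.0·tan 38.02° = 12.509 m.
Total horizontal offset = 18.719 m.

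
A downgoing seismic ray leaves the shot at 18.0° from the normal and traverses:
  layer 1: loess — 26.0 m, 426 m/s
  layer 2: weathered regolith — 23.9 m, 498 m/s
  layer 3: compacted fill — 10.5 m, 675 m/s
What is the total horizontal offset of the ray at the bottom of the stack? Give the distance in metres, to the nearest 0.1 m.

p = sin θ₁/V₁ = sin 18.0°/426 = 7.2539e-04 s/m is conserved through the stack.
Layer 1: θ = 18.00°; offset = 26.0·tan 18.00° = 8.448 m.
Layer 2: sin θ = p·498 = 0.3612 → θ = 21.18°; offset = 23.9·tan 21.18° = 9.259 m.
Layer 3: sin θ = p·675 = 0.4896 → θ = 29.32°; offset = 10.5·tan 29.32° = 5.896 m.
Summing the layer offsets gives 23.603 m.

23.6 m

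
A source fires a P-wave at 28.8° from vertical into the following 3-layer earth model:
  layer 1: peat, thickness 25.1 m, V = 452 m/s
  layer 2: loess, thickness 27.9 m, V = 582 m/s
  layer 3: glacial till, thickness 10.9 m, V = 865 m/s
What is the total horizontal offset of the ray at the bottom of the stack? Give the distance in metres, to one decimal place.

Apply Snell's law at each interface; in layer i the horizontal offset is hᵢ·tan θᵢ.
Layer 1: θ = 28.80°; offset = 25.1·tan 28.80° = 13.799 m.
Layer 2: sin θ = 582·sin 28.8°/452 = 0.6203, θ = 38.34°; offset = 27.9·tan 38.34° = 22.065 m.
Layer 3: sin θ = 865·sin 28.8°/452 = 0.9219, θ = 67.21°; offset = 10.9·tan 67.21° = 25.944 m.
Summing the layer offsets gives 61.808 m.

61.8 m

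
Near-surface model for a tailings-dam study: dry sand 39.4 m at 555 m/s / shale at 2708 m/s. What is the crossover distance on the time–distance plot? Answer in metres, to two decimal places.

θ_c = arcsin(555/2708) = 11.83°, so cos θ_c = 0.9788 and tᵢ = 2h cos θ_c/V₁ = 0.1390 s.
At crossover x/V₁ = x/V₂ + tᵢ ⇒ x = tᵢ/(1/V₁ − 1/V₂) = 0.13897/(1.8018e-03 − 3.6928e-04) = 97.01 m.

97.01 m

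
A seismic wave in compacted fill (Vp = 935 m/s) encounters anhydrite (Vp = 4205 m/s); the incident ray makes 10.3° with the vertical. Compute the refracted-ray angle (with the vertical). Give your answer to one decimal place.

sin θ₁/V₁ = sin θ₂/V₂ ⇒ sin θ₂ = 4205·sin 10.3°/935 = 4205·0.1788/935 = 0.8041.
θ₂ = sin⁻¹(0.8041) = 53.53° (from vertical).

53.5°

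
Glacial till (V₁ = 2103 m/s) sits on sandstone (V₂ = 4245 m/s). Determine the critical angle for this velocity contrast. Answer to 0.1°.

29.7°

At critical incidence the refracted ray runs along the interface (θ₂ = 90°), so sin θ_c = V₁/V₂.
θ_c = arcsin(2103/4245) = arcsin 0.4954 = 29.70°.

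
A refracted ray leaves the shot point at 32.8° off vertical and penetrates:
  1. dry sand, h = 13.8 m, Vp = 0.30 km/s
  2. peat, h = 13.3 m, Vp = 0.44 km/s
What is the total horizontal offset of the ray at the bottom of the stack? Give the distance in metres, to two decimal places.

Apply Snell's law at each interface; in layer i the horizontal offset is hᵢ·tan θᵢ.
Layer 1: θ = 32.80°; offset = 13.8·tan 32.80° = 8.8935 m.
Layer 2: sin θ = 0.44·sin 32.8°/0.30 = 0.7945, θ = 52.61°; offset = 13.3·tan 52.61° = 17.4011 m.
Summing the layer offsets gives 26.2946 m.

26.29 m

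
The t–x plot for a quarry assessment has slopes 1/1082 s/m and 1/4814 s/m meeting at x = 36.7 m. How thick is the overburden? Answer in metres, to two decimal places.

x_cross = 2h·√((V₂+V₁)/(V₂−V₁)) → h = x_cross / (2·√((V₂+V₁)/(V₂−V₁))).
√((V₂+V₁)/(V₂−V₁)) = √((4814+1082)/(4814−1082)) = 1.2569.
h = 36.7 / (2·1.2569) = 14.60 m.

14.60 m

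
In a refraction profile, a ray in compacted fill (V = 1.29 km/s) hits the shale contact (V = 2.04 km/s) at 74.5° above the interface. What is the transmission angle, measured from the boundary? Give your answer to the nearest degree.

Angle from the normal: 90° − 74.5° = 15.5°.
Snell's law: sin θ₂ = (V₂/V₁)·sin θ₁ = (2.04/1.29)·sin 15.5° = 0.4226.
θ₂ = arcsin 0.4226 = 25.00° from the normal.
From the interface: 90° − 25.00° = 65.00°.

65°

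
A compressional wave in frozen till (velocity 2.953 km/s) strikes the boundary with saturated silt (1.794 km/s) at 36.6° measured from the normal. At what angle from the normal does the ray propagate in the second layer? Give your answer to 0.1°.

Snell's law: sin θ₂ = (V₂/V₁)·sin θ₁ = (1.794/2.953)·sin 36.6° = 0.3622.
θ₂ = sin⁻¹(0.3622) = 21.24° (from vertical).

21.2°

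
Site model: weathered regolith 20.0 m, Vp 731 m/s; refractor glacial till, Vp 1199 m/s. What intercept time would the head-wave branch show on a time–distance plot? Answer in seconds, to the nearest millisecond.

tᵢ = 2h·√(V₂²−V₁²)/(V₁V₂).
√(V₂²−V₁²) = √(1199²−731²) = 950.4 m/s.
tᵢ = 2·20.0·950.4/(731·1199) = 0.04337 s.

0.043 s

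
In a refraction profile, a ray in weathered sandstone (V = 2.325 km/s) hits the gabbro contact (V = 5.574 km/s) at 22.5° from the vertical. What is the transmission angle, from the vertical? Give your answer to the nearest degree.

sin θ₁/V₁ = sin θ₂/V₂ ⇒ sin θ₂ = 5.574·sin 22.5°/2.325 = 5.574·0.3827/2.325 = 0.9175.
θ₂ = arcsin 0.9175 = 66.56° from the normal.

67°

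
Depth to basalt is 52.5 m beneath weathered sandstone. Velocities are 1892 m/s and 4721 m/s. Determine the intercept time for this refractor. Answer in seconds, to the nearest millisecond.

0.051 s

θ_c = arcsin(V₁/V₂) = arcsin(1892/4721) = 23.63°; cos θ_c = 0.9162.
tᵢ = 2h·cos θ_c / V₁ = 2·52.5·0.9162 / 1892 = 0.05085 s.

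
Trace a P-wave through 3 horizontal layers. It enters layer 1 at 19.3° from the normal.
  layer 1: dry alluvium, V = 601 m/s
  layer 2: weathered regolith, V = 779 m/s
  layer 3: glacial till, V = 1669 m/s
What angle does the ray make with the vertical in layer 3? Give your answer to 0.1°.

Snell's law across each interface conserves sin θ / V, so sin θ_3 = V_3·sin θ₁/V₁.
sin θ_3 = 1669 × sin 19.3° / 601 = 0.9179.
θ_3 = 66.61° from the vertical.

66.6°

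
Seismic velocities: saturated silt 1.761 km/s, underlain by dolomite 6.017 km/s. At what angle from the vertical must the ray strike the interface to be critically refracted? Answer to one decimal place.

17.0°

At critical incidence the refracted ray runs along the interface (θ₂ = 90°), so sin θ_c = V₁/V₂.
θ_c = arcsin(1.761/6.017) = arcsin 0.2927 = 17.02°.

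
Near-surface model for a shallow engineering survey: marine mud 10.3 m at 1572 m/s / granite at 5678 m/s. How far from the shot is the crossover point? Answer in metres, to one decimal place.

27.4 m

θ_c = arcsin(1572/5678) = 16.07°, so cos θ_c = 0.9609 and tᵢ = 2h cos θ_c/V₁ = 0.0126 s.
At crossover x/V₁ = x/V₂ + tᵢ ⇒ x = tᵢ/(1/V₁ − 1/V₂) = 0.01259/(6.3613e-04 − 1.7612e-04) = 27.37 m.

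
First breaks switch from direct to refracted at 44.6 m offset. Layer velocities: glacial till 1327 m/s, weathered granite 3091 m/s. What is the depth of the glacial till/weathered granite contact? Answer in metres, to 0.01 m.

x_cross = 2h·√((V₂+V₁)/(V₂−V₁)) → h = x_cross / (2·√((V₂+V₁)/(V₂−V₁))).
√((V₂+V₁)/(V₂−V₁)) = √((3091+1327)/(3091−1327)) = 1.5826.
h = 44.6 / (2·1.5826) = 14.09 m.

14.09 m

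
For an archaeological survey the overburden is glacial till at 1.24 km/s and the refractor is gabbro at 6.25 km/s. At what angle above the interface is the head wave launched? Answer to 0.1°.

78.6°

At critical incidence the refracted ray runs along the interface (θ₂ = 90°), so sin θ_c = V₁/V₂.
θ_c = arcsin(1.24/6.25) = arcsin 0.1984 = 11.44°.
Measured from the interface: 90° − 11.44° = 78.56°.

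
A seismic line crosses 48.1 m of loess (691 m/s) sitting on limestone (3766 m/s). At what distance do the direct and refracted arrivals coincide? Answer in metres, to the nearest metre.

θ_c = arcsin(691/3766) = 10.57°, so cos θ_c = 0.9830 and tᵢ = 2h cos θ_c/V₁ = 0.1369 s.
At crossover x/V₁ = x/V₂ + tᵢ ⇒ x = tᵢ/(1/V₁ − 1/V₂) = 0.13685/(1.4472e-03 − 2.6553e-04) = 115.82 m.

116 m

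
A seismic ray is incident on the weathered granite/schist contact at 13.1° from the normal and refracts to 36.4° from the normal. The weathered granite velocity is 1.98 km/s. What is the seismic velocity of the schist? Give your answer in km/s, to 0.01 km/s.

5.18 km/s

sin 13.1° = 0.2267; sin 36.4° = 0.5934.
V₂ = V₁·(sin θ₂/sin θ₁) = 1.98·(0.5934/0.2267) = 5.18 km/s.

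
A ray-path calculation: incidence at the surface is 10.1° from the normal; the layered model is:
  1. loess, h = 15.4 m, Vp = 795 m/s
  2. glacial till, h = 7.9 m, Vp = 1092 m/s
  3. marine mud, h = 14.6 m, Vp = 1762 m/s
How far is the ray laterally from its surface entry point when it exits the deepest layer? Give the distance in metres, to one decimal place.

10.9 m

Ray parameter p = sin 10.1° / 795 m/s = 2.2059e-04 s/m.
Layer 1: θ = 10.10°; offset = 15.4·tan 10.10° = 2.743 m.
Layer 2: sin θ = p·1092 = 0.2409 → θ = 13.94°; offset = 7.9·tan 13.94° = 1.961 m.
Layer 3: sin θ = p·1762 = 0.3887 → θ = 22.87°; offset = 14.6·tan 22.87° = 6.159 m.
Σ offsets = 10.863 m.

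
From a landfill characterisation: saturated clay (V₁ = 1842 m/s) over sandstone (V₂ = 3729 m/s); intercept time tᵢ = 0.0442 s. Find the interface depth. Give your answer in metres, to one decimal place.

46.8 m

h = tᵢ·V₁·V₂ / (2·√(V₂²−V₁²)).
√(V₂²−V₁²) = √(3729² − 1842²) = 3242.3 m/s.
h = 0.0442 s × 1842 × 3729 / (2 × 3242.3) = 46.82 m.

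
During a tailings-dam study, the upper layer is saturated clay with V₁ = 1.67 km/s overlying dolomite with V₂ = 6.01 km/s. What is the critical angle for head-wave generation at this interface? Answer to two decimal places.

At critical incidence the refracted ray runs along the interface (θ₂ = 90°), so sin θ_c = V₁/V₂.
θ_c = arcsin(1.67/6.01) = arcsin 0.2779 = 16.13°.

16.13°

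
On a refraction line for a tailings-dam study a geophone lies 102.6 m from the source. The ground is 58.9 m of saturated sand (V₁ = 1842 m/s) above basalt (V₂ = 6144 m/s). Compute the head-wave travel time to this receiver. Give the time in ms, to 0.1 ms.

t = x/V₂ + 2h·√(V₂²−V₁²)/(V₁V₂).
√(V₂²−V₁²) = √(6144²−1842²) = 5861.4 m/s; delay term = 2·58.9·5861.4/(1842·6144) = 0.06101 s.
t = 102.6/6144 + 0.06101 = 0.07771 s.

77.7 ms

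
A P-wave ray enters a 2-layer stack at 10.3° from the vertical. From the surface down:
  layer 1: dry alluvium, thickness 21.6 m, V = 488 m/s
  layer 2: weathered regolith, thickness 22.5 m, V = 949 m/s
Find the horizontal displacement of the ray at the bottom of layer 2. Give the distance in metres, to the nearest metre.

12 m

Ray parameter p = sin 10.3° / 488 m/s = 3.6640e-04 s/m.
Layer 1: θ = 10.30°; offset = 21.6·tan 10.30° = 3.925 m.
Layer 2: sin θ = p·949 = 0.3477 → θ = 20.35°; offset = 22.5·tan 20.35° = 8.344 m.
Total horizontal offset = 12.270 m.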